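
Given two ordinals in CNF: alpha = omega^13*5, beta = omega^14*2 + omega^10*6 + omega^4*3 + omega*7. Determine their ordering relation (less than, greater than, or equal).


Compare term by term from highest exponent:
alpha = omega^13*5
beta = omega^14*2 + omega^10*6 + omega^4*3 + omega*7
Term 1: alpha has omega^13*5, beta has omega^14*2
Term 2: alpha has omega^0*0, beta has omega^10*6
Term 3: alpha has omega^0*0, beta has omega^4*3
Term 4: alpha has omega^0*0, beta has omega^1*7
Result: alpha < beta

alpha < beta


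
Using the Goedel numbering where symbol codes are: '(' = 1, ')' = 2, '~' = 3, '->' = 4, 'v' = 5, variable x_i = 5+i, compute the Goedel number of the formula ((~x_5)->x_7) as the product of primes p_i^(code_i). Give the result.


Formula: ((~x_5)->x_7)
Symbol codes: [1, 1, 3, 10, 2, 4, 12, 2]
Primes: [2, 3, 5, 7, 11, 13, 17, 19]
p_1^1 = 2^1 = 2
p_2^1 = 3^1 = 3
p_3^3 = 5^3 = 125
p_4^10 = 7^10 = 282475249
p_5^2 = 11^2 = 121
p_6^4 = 13^4 = 28561
p_7^12 = 17^12 = 582622237229761
p_8^2 = 19^2 = 361
Product = 153990773877153046090610793226536750

153990773877153046090610793226536750


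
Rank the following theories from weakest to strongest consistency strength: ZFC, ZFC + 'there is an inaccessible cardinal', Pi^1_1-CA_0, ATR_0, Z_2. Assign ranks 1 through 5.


Ordering by consistency strength:
1. ATR_0
2. Pi^1_1-CA_0
3. Z_2
4. ZFC
5. ZFC + 'there is an inaccessible cardinal'


ZFC=4, ZFC + 'there is an inaccessible cardinal'=5, Pi^1_1-CA_0=2, ATR_0=1, Z_2=3


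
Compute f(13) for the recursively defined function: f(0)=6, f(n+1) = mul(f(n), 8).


f(0) = 6
f(1) = mul(f(0), 8) = mul(6, 8) = 48
f(2) = mul(f(1), 8) = mul(48, 8) = 384
f(3) = mul(f(2), 8) = mul(384, 8) = 3072
f(4) = mul(f(3), 8) = mul(3072, 8) = 24576
f(5) = mul(f(4), 8) = mul(24576, 8) = 196608
f(6) = mul(f(5), 8) = mul(196608, 8) = 1572864
f(7) = mul(f(6), 8) = mul(1572864, 8) = 12582912
f(8) = mul(f(7), 8) = mul(12582912, 8) = 100663296
f(9) = mul(f(8), 8) = mul(100663296, 8) = 805306368
f(10) = mul(f(9), 8) = mul(805306368, 8) = 6442450944
f(11) = mul(f(10), 8) = mul(6442450944, 8) = 51539607552
f(12) = mul(f(11), 8) = mul(51539607552, 8) = 412316860416
f(13) = mul(f(12), 8) = mul(412316860416, 8) = 3298534883328


3298534883328


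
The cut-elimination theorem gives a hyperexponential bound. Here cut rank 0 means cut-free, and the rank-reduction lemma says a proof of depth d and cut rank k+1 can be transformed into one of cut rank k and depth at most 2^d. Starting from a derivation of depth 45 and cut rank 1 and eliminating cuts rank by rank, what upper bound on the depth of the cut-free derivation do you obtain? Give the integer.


Each rank reduction sends depth d to at most 2^d; cut rank r needs r reductions.
2_0(45) = 45
2_1(45) = 2^45 = 35184372088832
Cut-free depth bound = 35184372088832

35184372088832


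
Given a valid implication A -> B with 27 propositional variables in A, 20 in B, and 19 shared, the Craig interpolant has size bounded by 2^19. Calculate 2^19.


Shared atoms = 19
Craig interpolant size bound = 2^19
= 524288

524288


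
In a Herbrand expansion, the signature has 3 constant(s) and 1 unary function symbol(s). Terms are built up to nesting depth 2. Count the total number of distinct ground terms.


Herbrand terms by depth:
Depth 0: 3 constants
Depth 1: 3 new terms (running total: 6)
Depth 2: 3 new terms (running total: 9)
Total distinct ground terms = 9

9


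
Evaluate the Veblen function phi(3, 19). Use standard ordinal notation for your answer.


phi(3, 19):
phi(3, beta) = eta_beta (the beta-th eta number, fixed point of zeta).
phi(3, 19) = eta_19

eta_19


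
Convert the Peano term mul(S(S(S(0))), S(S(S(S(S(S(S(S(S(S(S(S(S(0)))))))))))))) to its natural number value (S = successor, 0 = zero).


mul(S^3(0), S^13(0)):
S^3(0) = 3
S^13(0) = 13
3 * 13 = 39

39


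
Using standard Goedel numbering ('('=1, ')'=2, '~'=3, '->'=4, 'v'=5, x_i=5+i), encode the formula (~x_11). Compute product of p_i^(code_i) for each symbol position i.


Formula: (~x_11)
Symbol codes: [1, 3, 16, 2]
Primes: [2, 3, 5, 7]
p_1^1 = 2^1 = 2
p_2^3 = 3^3 = 27
p_3^16 = 5^16 = 152587890625
p_4^2 = 7^2 = 49
Product = 403747558593750

403747558593750


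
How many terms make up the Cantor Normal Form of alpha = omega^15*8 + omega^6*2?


CNF: omega^15*8 + omega^6*2
Count the summands separated by '+':
  term 1: omega^15*8
  term 2: omega^6*2
Total terms = 2

2


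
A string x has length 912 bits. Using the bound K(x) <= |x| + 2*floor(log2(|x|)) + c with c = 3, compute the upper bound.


floor(log2(912)) = 9
2 * 9 = 18
K(x) <= 912 + 18 + 3 = 933

933


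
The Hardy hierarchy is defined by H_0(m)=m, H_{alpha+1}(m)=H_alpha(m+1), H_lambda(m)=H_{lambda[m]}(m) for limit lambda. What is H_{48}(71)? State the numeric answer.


H_48(71):
For finite ordinals k, H_k(n) = n + k (each successor step adds 1).
H_48(71) = 71 + 48 = 119

119


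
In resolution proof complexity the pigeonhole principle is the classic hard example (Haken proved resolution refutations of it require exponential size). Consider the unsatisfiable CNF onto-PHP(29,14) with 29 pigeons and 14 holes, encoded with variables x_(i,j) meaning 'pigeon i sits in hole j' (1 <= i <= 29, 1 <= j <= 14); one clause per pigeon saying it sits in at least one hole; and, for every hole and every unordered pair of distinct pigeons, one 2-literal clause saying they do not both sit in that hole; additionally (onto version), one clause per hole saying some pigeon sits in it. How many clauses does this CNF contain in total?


onto-PHP(29,14): 29 pigeons, 14 holes, 29*14 = 406 variables.
- pigeon clauses: one per pigeon -> 29 clauses
- hole clauses: 14 holes * C(29,2) = 14 * 406 -> 5684 clauses
- onto clauses: one per hole -> 14 clauses
Total clauses = 29 + 5684 + 14 = 5727

5727


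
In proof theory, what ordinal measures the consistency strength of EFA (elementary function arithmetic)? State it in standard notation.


The proof-theoretic ordinal of EFA (elementary function arithmetic) is a standard result in ordinal analysis.
This ordinal is the supremum of order types of primitive recursive well-orderings
that the theory can prove to be well-ordered.
For EFA (elementary function arithmetic), the proof-theoretic ordinal is omega^3.

omega^3


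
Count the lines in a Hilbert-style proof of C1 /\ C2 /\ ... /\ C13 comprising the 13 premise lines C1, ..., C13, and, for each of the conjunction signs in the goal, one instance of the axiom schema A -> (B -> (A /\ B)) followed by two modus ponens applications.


Conjoining 13 premises:
- 13 premise lines
- the goal has 12 conjunction signs; each costs 1 axiom instance + 2 MP = 3 lines: 3 * 12 = 36
Total = 13 + 36 = 49 lines.

49


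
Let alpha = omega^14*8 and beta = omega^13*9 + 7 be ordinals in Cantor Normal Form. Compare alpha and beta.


Compare term by term from highest exponent:
alpha = omega^14*8
beta = omega^13*9 + 7
Term 1: alpha has omega^14*8, beta has omega^13*9
Term 2: alpha has omega^0*0, beta has omega^0*7
Result: alpha > beta

alpha > beta


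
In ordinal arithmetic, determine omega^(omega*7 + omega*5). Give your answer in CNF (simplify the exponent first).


omega^(omega*7 + omega*5):
Both terms of the exponent have the same exponent 1, so they merge: omega*7 + omega*5 = omega*(7+5) = omega*12.
omega raised to a CNF ordinal is a single CNF term: Result = omega^(omega*12)

omega^(omega*12)


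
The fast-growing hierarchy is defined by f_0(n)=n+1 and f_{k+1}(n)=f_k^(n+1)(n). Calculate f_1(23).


f_1(23) = f_0^24(23)
f_0 adds 1 each time, applied 24 times.
f_1(23) = 23 + 24 = 47

47


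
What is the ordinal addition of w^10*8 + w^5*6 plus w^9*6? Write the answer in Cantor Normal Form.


Ordinal addition (w^10*8 + w^5*6) + w^9*6:
alpha's leading term has exponent 10 > beta's exponent 9, so it survives.
alpha's tail term has exponent 5 < beta's exponent 9, so it is absorbed by beta.
In ordinal addition, any term followed by a strictly larger-exponent term is absorbed.
Result = w^10*8 + w^9*6

w^10*8 + w^9*6


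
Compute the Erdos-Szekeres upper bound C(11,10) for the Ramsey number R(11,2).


R(11,2) <= C(11+2-2, 11-1) = C(11, 10)
C(11, 10) = 11! / (10! * 1!)
= 11

11


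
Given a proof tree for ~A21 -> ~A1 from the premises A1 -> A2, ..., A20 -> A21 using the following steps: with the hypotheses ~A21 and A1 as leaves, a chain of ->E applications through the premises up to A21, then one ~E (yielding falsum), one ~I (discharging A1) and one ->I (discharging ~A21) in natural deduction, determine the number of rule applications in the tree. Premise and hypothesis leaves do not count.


From hypothesis A1, 20 ->E steps along the 20 premises yield A21.
~E with hypothesis ~A21 gives falsum (1 node); ~I discharging A1 gives ~A1 (1 node); ->I discharging ~A21 gives the goal (1 node).
Total = 20 + 3 = 23 inference nodes.

23


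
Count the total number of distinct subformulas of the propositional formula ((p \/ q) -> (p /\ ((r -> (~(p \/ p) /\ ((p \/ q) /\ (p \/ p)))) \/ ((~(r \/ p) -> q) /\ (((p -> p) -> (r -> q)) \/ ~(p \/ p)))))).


Formula: ((p \/ q) -> (p /\ ((r -> (~(p \/ p) /\ ((p \/ q) /\ (p \/ p)))) \/ ((~(r \/ p) -> q) /\ (((p -> p) -> (r -> q)) \/ ~(p \/ p))))))
Subformulas found:
  1. r
  2. q
  3. p
  4. (p \/ p)
  5. (r -> q)
  6. (r \/ p)
  7. (p -> p)
  8. (p \/ q)
  9. ~(r \/ p)
  10. ~(p \/ p)
  11. (~(r \/ p) -> q)
  12. ((p -> p) -> (r -> q))
  13. ((p \/ q) /\ (p \/ p))
  14. (~(p \/ p) /\ ((p \/ q) /\ (p \/ p)))
  15. (((p -> p) -> (r -> q)) \/ ~(p \/ p))
  16. (r -> (~(p \/ p) /\ ((p \/ q) /\ (p \/ p))))
  17. ((~(r \/ p) -> q) /\ (((p -> p) -> (r -> q)) \/ ~(p \/ p)))
  18. ((r -> (~(p \/ p) /\ ((p \/ q) /\ (p \/ p)))) \/ ((~(r \/ p) -> q) /\ (((p -> p) -> (r -> q)) \/ ~(p \/ p))))
  19. (p /\ ((r -> (~(p \/ p) /\ ((p \/ q) /\ (p \/ p)))) \/ ((~(r \/ p) -> q) /\ (((p -> p) -> (r -> q)) \/ ~(p \/ p)))))
  20. ((p \/ q) -> (p /\ ((r -> (~(p \/ p) /\ ((p \/ q) /\ (p \/ p)))) \/ ((~(r \/ p) -> q) /\ (((p -> p) -> (r -> q)) \/ ~(p \/ p))))))
Total distinct subformulas = 20

20


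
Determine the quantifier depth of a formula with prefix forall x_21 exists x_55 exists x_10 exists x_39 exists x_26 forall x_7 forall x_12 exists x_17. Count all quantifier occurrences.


Quantifier prefix has 8 quantifier symbols.
Quantifier depth = 8

8


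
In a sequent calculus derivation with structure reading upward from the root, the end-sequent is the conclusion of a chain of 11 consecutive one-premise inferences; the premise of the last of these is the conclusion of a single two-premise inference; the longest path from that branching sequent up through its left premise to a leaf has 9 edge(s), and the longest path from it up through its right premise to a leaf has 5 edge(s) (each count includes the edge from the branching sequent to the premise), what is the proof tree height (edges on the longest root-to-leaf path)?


Longest path through the left premise: 9 edges (measured from the branching sequent)
Longest path through the right premise: 5 edges
Height of the subtree rooted at the branching sequent: max(9, 5) = 9
The branching sequent sits 11 edges above the root (the chain of one-premise inferences), so height = 9 + 11 = 20

20


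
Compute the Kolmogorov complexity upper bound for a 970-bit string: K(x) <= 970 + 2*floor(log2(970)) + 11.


floor(log2(970)) = 9
2 * 9 = 18
K(x) <= 970 + 18 + 11 = 999

999


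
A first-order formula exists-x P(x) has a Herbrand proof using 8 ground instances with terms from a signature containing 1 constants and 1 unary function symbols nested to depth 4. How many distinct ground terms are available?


Herbrand terms by depth:
Depth 0: 1 constants
Depth 1: 1 new terms (running total: 2)
Depth 2: 1 new terms (running total: 3)
Depth 3: 1 new terms (running total: 4)
Depth 4: 1 new terms (running total: 5)
Total distinct ground terms = 5

5


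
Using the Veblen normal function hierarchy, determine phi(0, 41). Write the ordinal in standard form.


phi(0, 41):
phi(0, beta) = omega^beta by definition.
phi(0, 41) = omega^41

omega^41


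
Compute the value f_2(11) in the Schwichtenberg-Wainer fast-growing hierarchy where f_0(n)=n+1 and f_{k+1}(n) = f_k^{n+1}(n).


f_2(11) = f_1^12(11)
f_1(m) = 2m + 1.
Iterating: f_1^k(n) = 2^k*(n+1) - 1.
f_2(11) = 2^12*(11+1) - 1 = 4096*12 - 1 = 49151

49151


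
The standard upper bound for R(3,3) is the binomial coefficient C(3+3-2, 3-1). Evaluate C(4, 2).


R(3,3) <= C(3+3-2, 3-1) = C(4, 2)
C(4, 2) = 4! / (2! * 2!)
= 6

6


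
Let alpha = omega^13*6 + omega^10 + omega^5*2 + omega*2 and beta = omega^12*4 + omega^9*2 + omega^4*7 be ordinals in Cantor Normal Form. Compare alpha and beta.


Compare term by term from highest exponent:
alpha = omega^13*6 + omega^10 + omega^5*2 + omega*2
beta = omega^12*4 + omega^9*2 + omega^4*7
Term 1: alpha has omega^13*6, beta has omega^12*4
Term 2: alpha has omega^10*1, beta has omega^9*2
Term 3: alpha has omega^5*2, beta has omega^4*7
Term 4: alpha has omega^1*2, beta has omega^0*0
Result: alpha > beta

alpha > beta


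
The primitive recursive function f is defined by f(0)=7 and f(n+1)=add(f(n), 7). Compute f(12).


f(0) = 7
f(1) = add(f(0), 7) = add(7, 7) = 14
f(2) = add(f(1), 7) = add(14, 7) = 21
f(3) = add(f(2), 7) = add(21, 7) = 28
f(4) = add(f(3), 7) = add(28, 7) = 35
f(5) = add(f(4), 7) = add(35, 7) = 42
f(6) = add(f(5), 7) = add(42, 7) = 49
f(7) = add(f(6), 7) = add(49, 7) = 56
f(8) = add(f(7), 7) = add(56, 7) = 63
f(9) = add(f(8), 7) = add(63, 7) = 70
f(10) = add(f(9), 7) = add(70, 7) = 77
f(11) = add(f(10), 7) = add(77, 7) = 84
f(12) = add(f(11), 7) = add(84, 7) = 91


91


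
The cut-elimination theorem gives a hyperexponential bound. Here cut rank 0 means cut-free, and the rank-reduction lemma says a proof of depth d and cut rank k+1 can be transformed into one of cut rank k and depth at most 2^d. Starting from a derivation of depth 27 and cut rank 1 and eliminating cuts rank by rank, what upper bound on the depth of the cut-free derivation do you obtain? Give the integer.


Each rank reduction sends depth d to at most 2^d; cut rank r needs r reductions.
2_0(27) = 27
2_1(27) = 2^27 = 134217728
Cut-free depth bound = 134217728

134217728


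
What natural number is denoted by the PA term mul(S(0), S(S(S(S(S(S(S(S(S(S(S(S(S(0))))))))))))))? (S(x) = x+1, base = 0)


mul(S^1(0), S^13(0)):
S^1(0) = 1
S^13(0) = 13
1 * 13 = 13

13


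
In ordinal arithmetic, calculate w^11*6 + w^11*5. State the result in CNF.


Ordinal addition w^11*6 + w^11*5:
Both terms have the same exponent 11.
w^e*c + w^e*d = w^e*(c+d).
Result = w^11*(6+5) = w^11*11

w^11*11


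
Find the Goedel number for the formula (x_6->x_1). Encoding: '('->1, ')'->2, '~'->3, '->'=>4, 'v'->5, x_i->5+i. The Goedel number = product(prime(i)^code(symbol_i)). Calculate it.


Formula: (x_6->x_1)
Symbol codes: [1, 11, 4, 6, 2]
Primes: [2, 3, 5, 7, 11]
p_1^1 = 2^1 = 2
p_2^11 = 3^11 = 177147
p_3^4 = 5^4 = 625
p_4^6 = 7^6 = 117649
p_5^2 = 11^2 = 121
Product = 3152226569703750

3152226569703750


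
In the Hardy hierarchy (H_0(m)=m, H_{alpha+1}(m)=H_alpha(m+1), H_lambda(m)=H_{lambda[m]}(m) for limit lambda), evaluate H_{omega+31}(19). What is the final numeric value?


H_{omega+31}(19):
Unwind the 31 successor steps: H_{omega+31}(19) = H_omega(19+31) = H_omega(50).
H_omega(m) = H_m(m) = m + m = 2m.
Result = 2 * 50 = 100

100


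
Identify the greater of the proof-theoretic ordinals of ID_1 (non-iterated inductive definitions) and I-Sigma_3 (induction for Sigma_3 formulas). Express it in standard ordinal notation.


Proof-theoretic ordinal of ID_1 (non-iterated inductive definitions): psi_0(epsilon_{Omega+1})
Proof-theoretic ordinal of I-Sigma_3 (induction for Sigma_3 formulas): omega^(omega^(omega^omega))
Comparing: omega^(omega^(omega^omega)) < psi_0(epsilon_{Omega+1}).
The larger ordinal is psi_0(epsilon_{Omega+1}) (from ID_1 (non-iterated inductive definitions)).

psi_0(epsilon_{Omega+1})


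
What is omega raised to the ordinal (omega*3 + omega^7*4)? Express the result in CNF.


omega^(omega*3 + omega^7*4):
In ordinal addition a term is absorbed by a following term of strictly larger exponent: 1 < 7, so omega*3 + omega^7*4 = omega^7*4.
omega raised to a CNF ordinal is a single CNF term: Result = omega^(omega^7*4)

omega^(omega^7*4)


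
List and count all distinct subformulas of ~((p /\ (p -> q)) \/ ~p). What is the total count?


Formula: ~((p /\ (p -> q)) \/ ~p)
Subformulas found:
  1. q
  2. p
  3. ~p
  4. (p -> q)
  5. (p /\ (p -> q))
  6. ((p /\ (p -> q)) \/ ~p)
  7. ~((p /\ (p -> q)) \/ ~p)
Total distinct subformulas = 7

7


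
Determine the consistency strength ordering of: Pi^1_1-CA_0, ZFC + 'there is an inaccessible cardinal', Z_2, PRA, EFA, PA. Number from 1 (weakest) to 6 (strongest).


Ordering by consistency strength:
1. EFA
2. PRA
3. PA
4. Pi^1_1-CA_0
5. Z_2
6. ZFC + 'there is an inaccessible cardinal'


Pi^1_1-CA_0=4, ZFC + 'there is an inaccessible cardinal'=6, Z_2=5, PRA=2, EFA=1, PA=3


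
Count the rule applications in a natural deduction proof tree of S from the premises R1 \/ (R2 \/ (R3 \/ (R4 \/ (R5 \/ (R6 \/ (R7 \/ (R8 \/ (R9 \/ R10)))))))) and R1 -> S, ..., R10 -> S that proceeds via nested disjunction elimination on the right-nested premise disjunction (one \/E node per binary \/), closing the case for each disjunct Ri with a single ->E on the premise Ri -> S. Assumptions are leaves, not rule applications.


The premise R1 \/ (R2 \/ (R3 \/ (R4 \/ (R5 \/ (R6 \/ (R7 \/ (R8 \/ (R9 \/ R10)))))))) contains 10 disjuncts, hence 9 binary \/ connectives.
- Each binary \/ is eliminated once: 9 \/E nodes.
- Each of the 10 cases Ri derives S by one ->E with Ri -> S: 10 ->E nodes.
Total = 9 + 10 = 19

19


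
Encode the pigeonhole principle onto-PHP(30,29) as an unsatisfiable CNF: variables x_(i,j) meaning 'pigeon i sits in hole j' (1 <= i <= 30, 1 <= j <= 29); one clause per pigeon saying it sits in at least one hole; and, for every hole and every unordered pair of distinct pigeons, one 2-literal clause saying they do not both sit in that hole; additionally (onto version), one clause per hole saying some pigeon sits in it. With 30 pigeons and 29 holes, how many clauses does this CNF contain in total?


onto-PHP(30,29): 30 pigeons, 29 holes, 30*29 = 870 variables.
- pigeon clauses: one per pigeon -> 30 clauses
- hole clauses: 29 holes * C(30,2) = 29 * 435 -> 12615 clauses
- onto clauses: one per hole -> 29 clauses
Total clauses = 30 + 12615 + 29 = 12674

12674


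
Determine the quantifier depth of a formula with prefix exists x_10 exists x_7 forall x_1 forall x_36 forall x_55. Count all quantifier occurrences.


Quantifier prefix has 5 quantifier symbols.
Quantifier depth = 5

5


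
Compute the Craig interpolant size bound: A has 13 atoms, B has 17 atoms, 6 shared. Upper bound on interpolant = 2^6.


Shared atoms = 6
Craig interpolant size bound = 2^6
= 64

64


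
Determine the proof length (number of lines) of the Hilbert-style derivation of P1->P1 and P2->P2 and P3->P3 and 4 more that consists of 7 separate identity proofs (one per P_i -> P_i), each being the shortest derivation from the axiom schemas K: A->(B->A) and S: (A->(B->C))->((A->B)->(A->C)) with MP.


The shortest proof of A->A from K and S in the Hilbert calculus has exactly 5 lines:
(1) K instance A->((A->A)->A), (2) S instance, (3) MP on 1,2, (4) K instance A->(A->A), (5) MP on 3,4.
For 7 independent identities: 7 * 5 = 35 lines total.

35


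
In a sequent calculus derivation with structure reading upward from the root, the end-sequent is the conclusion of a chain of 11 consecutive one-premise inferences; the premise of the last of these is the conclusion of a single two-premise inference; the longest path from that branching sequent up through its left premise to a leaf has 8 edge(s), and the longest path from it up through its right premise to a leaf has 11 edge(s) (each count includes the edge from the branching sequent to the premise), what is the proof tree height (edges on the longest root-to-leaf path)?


Longest path through the left premise: 8 edges (measured from the branching sequent)
Longest path through the right premise: 11 edges
Height of the subtree rooted at the branching sequent: max(8, 11) = 11
The branching sequent sits 11 edges above the root (the chain of one-premise inferences), so height = 11 + 11 = 22

22


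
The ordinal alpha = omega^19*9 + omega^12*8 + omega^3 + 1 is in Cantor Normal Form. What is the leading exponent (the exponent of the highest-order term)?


CNF: omega^19*9 + omega^12*8 + omega^3 + 1
The leading term is omega^19*9, which has exponent 19.

19


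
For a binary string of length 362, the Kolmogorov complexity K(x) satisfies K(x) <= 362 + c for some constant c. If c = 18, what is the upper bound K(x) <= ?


K(x) <= |x| + c = 362 + 18 = 380

380


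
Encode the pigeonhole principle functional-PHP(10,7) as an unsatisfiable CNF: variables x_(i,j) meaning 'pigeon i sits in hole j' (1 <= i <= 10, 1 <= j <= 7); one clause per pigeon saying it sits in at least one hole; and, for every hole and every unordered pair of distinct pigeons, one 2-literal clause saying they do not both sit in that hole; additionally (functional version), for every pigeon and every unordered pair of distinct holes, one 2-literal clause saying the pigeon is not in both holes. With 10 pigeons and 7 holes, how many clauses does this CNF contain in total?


functional-PHP(10,7): 10 pigeons, 7 holes, 10*7 = 70 variables.
- pigeon clauses: one per pigeon -> 10 clauses
- hole clauses: 7 holes * C(10,2) = 7 * 45 -> 315 clauses
- functional clauses: 10 pigeons * C(7,2) = 10 * 21 -> 210 clauses
Total clauses = 10 + 315 + 210 = 535

535


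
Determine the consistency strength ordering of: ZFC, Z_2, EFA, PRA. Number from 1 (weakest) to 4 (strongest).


Ordering by consistency strength:
1. EFA
2. PRA
3. Z_2
4. ZFC


ZFC=4, Z_2=3, EFA=1, PRA=2


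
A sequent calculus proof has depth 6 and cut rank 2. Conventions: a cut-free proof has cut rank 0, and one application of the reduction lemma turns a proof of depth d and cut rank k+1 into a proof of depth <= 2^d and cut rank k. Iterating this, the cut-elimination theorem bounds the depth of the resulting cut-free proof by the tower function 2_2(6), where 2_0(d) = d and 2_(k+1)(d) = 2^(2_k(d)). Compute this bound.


Each rank reduction sends depth d to at most 2^d; cut rank r needs r reductions.
2_0(6) = 6
2_1(6) = 2^6 = 64
2_2(6) = 2^64 = 18446744073709551616
Cut-free depth bound = 18446744073709551616

18446744073709551616


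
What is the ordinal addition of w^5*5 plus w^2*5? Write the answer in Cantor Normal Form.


Ordinal addition w^5*5 + w^2*5:
Leading exponent of alpha (5) > leading exponent of beta (2).
Since alpha's term has higher exponent than beta's leading term,
the sum is simply alpha followed by beta.
Result = w^5*5 + w^2*5

w^5*5 + w^2*5


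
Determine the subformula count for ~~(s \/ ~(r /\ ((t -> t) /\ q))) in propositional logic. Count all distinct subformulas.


Formula: ~~(s \/ ~(r /\ ((t -> t) /\ q)))
Subformulas found:
  1. q
  2. s
  3. r
  4. t
  5. (t -> t)
  6. ((t -> t) /\ q)
  7. (r /\ ((t -> t) /\ q))
  8. ~(r /\ ((t -> t) /\ q))
  9. (s \/ ~(r /\ ((t -> t) /\ q)))
  10. ~(s \/ ~(r /\ ((t -> t) /\ q)))
  11. ~~(s \/ ~(r /\ ((t -> t) /\ q)))
Total distinct subformulas = 11

11


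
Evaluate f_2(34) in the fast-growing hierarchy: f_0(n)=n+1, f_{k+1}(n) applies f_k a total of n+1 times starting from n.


f_2(34) = f_1^35(34)
f_1(m) = 2m + 1.
Iterating: f_1^k(n) = 2^k*(n+1) - 1.
f_2(34) = 2^35*(34+1) - 1 = 34359738368*35 - 1 = 1202590842879

1202590842879


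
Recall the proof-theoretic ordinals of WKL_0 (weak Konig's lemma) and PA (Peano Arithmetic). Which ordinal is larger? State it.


Proof-theoretic ordinal of WKL_0 (weak Konig's lemma): omega^omega
Proof-theoretic ordinal of PA (Peano Arithmetic): epsilon_0
Comparing: omega^omega < epsilon_0.
The larger ordinal is epsilon_0 (from PA (Peano Arithmetic)).

epsilon_0


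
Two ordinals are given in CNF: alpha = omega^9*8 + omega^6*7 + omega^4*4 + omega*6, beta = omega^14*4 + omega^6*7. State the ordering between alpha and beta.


Compare term by term from highest exponent:
alpha = omega^9*8 + omega^6*7 + omega^4*4 + omega*6
beta = omega^14*4 + omega^6*7
Term 1: alpha has omega^9*8, beta has omega^14*4
Term 2: alpha has omega^6*7, beta has omega^6*7
Term 3: alpha has omega^4*4, beta has omega^0*0
Term 4: alpha has omega^1*6, beta has omega^0*0
Result: alpha < beta

alpha < beta


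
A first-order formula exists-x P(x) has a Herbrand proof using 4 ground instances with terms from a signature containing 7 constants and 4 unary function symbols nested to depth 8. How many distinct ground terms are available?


Herbrand terms by depth:
Depth 0: 7 constants
Depth 1: 28 new terms (running total: 35)
Depth 2: 112 new terms (running total: 147)
Depth 3: 448 new terms (running total: 595)
Depth 4: 1792 new terms (running total: 2387)
Depth 5: 7168 new terms (running total: 9555)
Depth 6: 28672 new terms (running total: 38227)
Depth 7: 114688 new terms (running total: 152915)
Depth 8: 458752 new terms (running total: 611667)
Total distinct ground terms = 611667

611667


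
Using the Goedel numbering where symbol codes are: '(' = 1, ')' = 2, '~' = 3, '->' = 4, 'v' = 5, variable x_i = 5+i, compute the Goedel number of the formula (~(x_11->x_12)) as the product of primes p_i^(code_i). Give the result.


Formula: (~(x_11->x_12))
Symbol codes: [1, 3, 1, 16, 4, 17, 2, 2]
Primes: [2, 3, 5, 7, 11, 13, 17, 19]
p_1^1 = 2^1 = 2
p_2^3 = 3^3 = 27
p_3^1 = 5^1 = 5
p_4^16 = 7^16 = 33232930569601
p_5^4 = 11^4 = 14641
p_6^17 = 13^17 = 8650415919381337933
p_7^2 = 17^2 = 289
p_8^2 = 19^2 = 361
Product = 118561907772680760970943059077712002641961990

118561907772680760970943059077712002641961990


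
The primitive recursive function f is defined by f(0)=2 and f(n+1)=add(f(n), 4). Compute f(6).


f(0) = 2
f(1) = add(f(0), 4) = add(2, 4) = 6
f(2) = add(f(1), 4) = add(6, 4) = 10
f(3) = add(f(2), 4) = add(10, 4) = 14
f(4) = add(f(3), 4) = add(14, 4) = 18
f(5) = add(f(4), 4) = add(18, 4) = 22
f(6) = add(f(5), 4) = add(22, 4) = 26


26


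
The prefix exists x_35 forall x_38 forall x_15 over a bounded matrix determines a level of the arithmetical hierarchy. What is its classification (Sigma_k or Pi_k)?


Leading quantifier is exists, so the class is Sigma.
Number of quantifier blocks = alternations + 1 = 1 + 1 = 2.
Classification: Sigma_2

Sigma_2


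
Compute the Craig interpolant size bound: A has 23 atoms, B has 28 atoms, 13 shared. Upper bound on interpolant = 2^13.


Shared atoms = 13
Craig interpolant size bound = 2^13
= 8192

8192


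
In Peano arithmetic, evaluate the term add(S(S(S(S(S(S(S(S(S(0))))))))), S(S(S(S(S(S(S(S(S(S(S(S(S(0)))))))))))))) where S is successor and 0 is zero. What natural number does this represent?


add(S^9(0), S^13(0)):
S^9(0) = 9
S^13(0) = 13
9 + 13 = 22

22


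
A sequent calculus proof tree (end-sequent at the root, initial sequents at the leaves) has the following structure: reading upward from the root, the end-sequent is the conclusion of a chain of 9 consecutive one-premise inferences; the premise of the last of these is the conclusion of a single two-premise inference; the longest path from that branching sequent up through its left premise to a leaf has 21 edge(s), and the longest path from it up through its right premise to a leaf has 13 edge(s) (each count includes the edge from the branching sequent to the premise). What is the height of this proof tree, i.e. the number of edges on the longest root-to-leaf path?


Longest path through the left premise: 21 edges (measured from the branching sequent)
Longest path through the right premise: 13 edges
Height of the subtree rooted at the branching sequent: max(21, 13) = 21
The branching sequent sits 9 edges above the root (the chain of one-premise inferences), so height = 21 + 9 = 30

30


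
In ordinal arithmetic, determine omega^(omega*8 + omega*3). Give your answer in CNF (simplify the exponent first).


omega^(omega*8 + omega*3):
Both terms of the exponent have the same exponent 1, so they merge: omega*8 + omega*3 = omega*(8+3) = omega*11.
omega raised to a CNF ordinal is a single CNF term: Result = omega^(omega*11)

omega^(omega*11)


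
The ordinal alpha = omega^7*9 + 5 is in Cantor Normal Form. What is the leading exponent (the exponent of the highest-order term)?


CNF: omega^7*9 + 5
The leading term is omega^7*9, which has exponent 7.

7


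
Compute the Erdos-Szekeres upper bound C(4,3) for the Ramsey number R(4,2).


R(4,2) <= C(4+2-2, 4-1) = C(4, 3)
C(4, 3) = 4! / (3! * 1!)
= 4

4


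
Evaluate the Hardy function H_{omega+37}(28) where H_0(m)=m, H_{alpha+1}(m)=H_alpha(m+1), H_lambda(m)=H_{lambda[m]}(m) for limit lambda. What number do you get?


H_{omega+37}(28):
Unwind the 37 successor steps: H_{omega+37}(28) = H_omega(28+37) = H_omega(65).
H_omega(m) = H_m(m) = m + m = 2m.
Result = 2 * 65 = 130

130


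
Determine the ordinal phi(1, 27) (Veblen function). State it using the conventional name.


phi(1, 27):
phi(1, beta) = epsilon_beta (the beta-th epsilon number).
phi(1, 27) = epsilon_27

epsilon_27


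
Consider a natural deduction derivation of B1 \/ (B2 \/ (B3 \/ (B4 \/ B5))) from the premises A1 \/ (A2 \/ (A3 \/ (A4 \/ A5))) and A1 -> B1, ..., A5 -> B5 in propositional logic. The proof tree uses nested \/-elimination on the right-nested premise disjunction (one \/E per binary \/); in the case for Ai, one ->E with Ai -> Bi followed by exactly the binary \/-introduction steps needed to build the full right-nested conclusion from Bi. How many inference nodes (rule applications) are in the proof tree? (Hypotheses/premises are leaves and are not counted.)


Constructive dilemma with 5 branches, all disjunctions right-nested:
- \/E: the premise has 4 binary \/, each eliminated once: 4 nodes.
- ->E: one per case (Ai with Ai -> Bi gives Bi): 5 nodes.
- \/I: in case i < n, Bi needs 1 step to form Bi \/ (B(i+1) \/ ...) and then i-1 steps to prepend B(i-1), ..., B1, i.e. i steps; in case i = n, B5 needs 4 prepend steps.
  \/I total = (1 + 2 + ... + 4) + 4 = 10 + 4 = 14 nodes.
Total = 4 + 5 + 14 = 23

23


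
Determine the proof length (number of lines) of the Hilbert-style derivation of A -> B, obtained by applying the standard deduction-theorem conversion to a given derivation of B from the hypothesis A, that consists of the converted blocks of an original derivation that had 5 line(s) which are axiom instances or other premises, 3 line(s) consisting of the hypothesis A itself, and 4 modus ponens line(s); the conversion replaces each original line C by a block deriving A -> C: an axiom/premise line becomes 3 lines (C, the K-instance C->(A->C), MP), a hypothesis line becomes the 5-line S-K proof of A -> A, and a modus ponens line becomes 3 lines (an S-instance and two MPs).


Deduction-theorem conversion, block by block:
- 5 axiom/premise lines -> 3 lines each = 15
- 3 hypothesis lines -> 5 lines each (identity proof A->A) = 15
- 4 MP lines -> 3 lines each (S-instance, MP, MP) = 12
Total = 15 + 15 + 12 = 42 lines.

42


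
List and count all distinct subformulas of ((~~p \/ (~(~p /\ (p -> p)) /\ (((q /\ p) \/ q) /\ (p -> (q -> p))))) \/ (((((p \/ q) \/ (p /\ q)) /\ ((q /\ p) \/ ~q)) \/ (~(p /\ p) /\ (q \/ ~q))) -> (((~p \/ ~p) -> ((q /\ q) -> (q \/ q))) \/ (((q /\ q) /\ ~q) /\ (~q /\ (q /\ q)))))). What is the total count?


Formula: ((~~p \/ (~(~p /\ (p -> p)) /\ (((q /\ p) \/ q) /\ (p -> (q -> p))))) \/ (((((p \/ q) \/ (p /\ q)) /\ ((q /\ p) \/ ~q)) \/ (~(p /\ p) /\ (q \/ ~q))) -> (((~p \/ ~p) -> ((q /\ q) -> (q \/ q))) \/ (((q /\ q) /\ ~q) /\ (~q /\ (q /\ q))))))
Subformulas found:
  1. p
  2. q
  3. ~p
  4. ~q
  5. ~~p
  6. (q /\ p)
  7. (p /\ q)
  8. (q /\ q)
  9. (q -> p)
  10. (p -> p)
  11. (p \/ q)
  12. (p /\ p)
  13. (q \/ q)
  14. ~(p /\ p)
  15. (q \/ ~q)
  16. (~p \/ ~p)
  17. ((q /\ p) \/ q)
  18. (p -> (q -> p))
  19. (~q /\ (q /\ q))
  20. ((q /\ p) \/ ~q)
  21. (~p /\ (p -> p))
  22. ((q /\ q) /\ ~q)
  23. ~(~p /\ (p -> p))
  24. ((q /\ q) -> (q \/ q))
  25. ((p \/ q) \/ (p /\ q))
  26. (~(p /\ p) /\ (q \/ ~q))
  27. (((q /\ p) \/ q) /\ (p -> (q -> p)))
  28. (((q /\ q) /\ ~q) /\ (~q /\ (q /\ q)))
  29. ((~p \/ ~p) -> ((q /\ q) -> (q \/ q)))
  30. (((p \/ q) \/ (p /\ q)) /\ ((q /\ p) \/ ~q))
  31. (~(~p /\ (p -> p)) /\ (((q /\ p) \/ q) /\ (p -> (q -> p))))
  32. (~~p \/ (~(~p /\ (p -> p)) /\ (((q /\ p) \/ q) /\ (p -> (q -> p)))))
  33. ((((p \/ q) \/ (p /\ q)) /\ ((q /\ p) \/ ~q)) \/ (~(p /\ p) /\ (q \/ ~q)))
  34. (((~p \/ ~p) -> ((q /\ q) -> (q \/ q))) \/ (((q /\ q) /\ ~q) /\ (~q /\ (q /\ q))))
  35. (((((p \/ q) \/ (p /\ q)) /\ ((q /\ p) \/ ~q)) \/ (~(p /\ p) /\ (q \/ ~q))) -> (((~p \/ ~p) -> ((q /\ q) -> (q \/ q))) \/ (((q /\ q) /\ ~q) /\ (~q /\ (q /\ q)))))
  36. ((~~p \/ (~(~p /\ (p -> p)) /\ (((q /\ p) \/ q) /\ (p -> (q -> p))))) \/ (((((p \/ q) \/ (p /\ q)) /\ ((q /\ p) \/ ~q)) \/ (~(p /\ p) /\ (q \/ ~q))) -> (((~p \/ ~p) -> ((q /\ q) -> (q \/ q))) \/ (((q /\ q) /\ ~q) /\ (~q /\ (q /\ q))))))
Total distinct subformulas = 36

36


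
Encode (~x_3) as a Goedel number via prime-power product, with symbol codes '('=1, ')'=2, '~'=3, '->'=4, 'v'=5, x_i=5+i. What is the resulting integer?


Formula: (~x_3)
Symbol codes: [1, 3, 8, 2]
Primes: [2, 3, 5, 7]
p_1^1 = 2^1 = 2
p_2^3 = 3^3 = 27
p_3^8 = 5^8 = 390625
p_4^2 = 7^2 = 49
Product = 1033593750

1033593750


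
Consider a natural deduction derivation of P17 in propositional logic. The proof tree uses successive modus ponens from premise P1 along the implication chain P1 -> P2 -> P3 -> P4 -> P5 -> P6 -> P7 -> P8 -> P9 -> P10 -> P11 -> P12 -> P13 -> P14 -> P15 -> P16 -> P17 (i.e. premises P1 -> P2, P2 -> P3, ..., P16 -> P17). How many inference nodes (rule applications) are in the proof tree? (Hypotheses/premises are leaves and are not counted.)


We have a chain: P1 -> P2 -> P3 -> P4 -> P5 -> P6 -> P7 -> P8 -> P9 -> P10 -> P11 -> P12 -> P13 -> P14 -> P15 -> P16 -> P17.
Each modus ponens application produces the next variable.
The chain has 17 propositions, so 17-1 = 16 modus ponens steps.
Total inference nodes = 16

16


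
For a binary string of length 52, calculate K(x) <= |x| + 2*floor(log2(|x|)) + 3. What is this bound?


floor(log2(52)) = 5
2 * 5 = 10
K(x) <= 52 + 10 + 3 = 65

65


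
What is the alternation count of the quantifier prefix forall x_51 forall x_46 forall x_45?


Walk the prefix and count type changes:
  position 1: forall -> forall
  position 2: forall -> forall
Total alternations = 0

0


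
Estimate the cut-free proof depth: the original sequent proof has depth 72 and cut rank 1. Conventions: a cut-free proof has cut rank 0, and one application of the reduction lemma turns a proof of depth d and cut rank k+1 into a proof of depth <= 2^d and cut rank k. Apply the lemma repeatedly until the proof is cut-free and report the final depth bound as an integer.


Each rank reduction sends depth d to at most 2^d; cut rank r needs r reductions.
2_0(72) = 72
2_1(72) = 2^72 = 4722366482869645213696
Cut-free depth bound = 4722366482869645213696

4722366482869645213696


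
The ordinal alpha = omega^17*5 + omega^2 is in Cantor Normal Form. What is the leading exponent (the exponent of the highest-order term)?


CNF: omega^17*5 + omega^2
The leading term is omega^17*5, which has exponent 17.

17


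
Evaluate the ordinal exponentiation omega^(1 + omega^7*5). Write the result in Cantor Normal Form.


omega^(1 + omega^7*5):
In ordinal addition a term is absorbed by a following term of strictly larger exponent: 0 < 7, so 1 + omega^7*5 = omega^7*5.
omega raised to a CNF ordinal is a single CNF term: Result = omega^(omega^7*5)

omega^(omega^7*5)


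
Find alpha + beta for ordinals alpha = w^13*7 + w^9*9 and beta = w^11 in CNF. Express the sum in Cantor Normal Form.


Ordinal addition (w^13*7 + w^9*9) + w^11:
alpha's leading term has exponent 13 > beta's exponent 11, so it survives.
alpha's tail term has exponent 9 < beta's exponent 11, so it is absorbed by beta.
In ordinal addition, any term followed by a strictly larger-exponent term is absorbed.
Result = w^13*7 + w^11

w^13*7 + w^11


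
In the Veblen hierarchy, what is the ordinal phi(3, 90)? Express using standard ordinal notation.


phi(3, 90):
phi(3, beta) = eta_beta (the beta-th eta number, fixed point of zeta).
phi(3, 90) = eta_90

eta_90


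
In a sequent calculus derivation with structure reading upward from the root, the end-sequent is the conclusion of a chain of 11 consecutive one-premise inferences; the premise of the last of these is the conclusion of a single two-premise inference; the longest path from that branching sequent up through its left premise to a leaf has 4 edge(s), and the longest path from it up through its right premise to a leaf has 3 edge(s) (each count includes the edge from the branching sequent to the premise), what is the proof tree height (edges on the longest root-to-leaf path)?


Longest path through the left premise: 4 edges (measured from the branching sequent)
Longest path through the right premise: 3 edges
Height of the subtree rooted at the branching sequent: max(4, 3) = 4
The branching sequent sits 11 edges above the root (the chain of one-premise inferences), so height = 4 + 11 = 15

15


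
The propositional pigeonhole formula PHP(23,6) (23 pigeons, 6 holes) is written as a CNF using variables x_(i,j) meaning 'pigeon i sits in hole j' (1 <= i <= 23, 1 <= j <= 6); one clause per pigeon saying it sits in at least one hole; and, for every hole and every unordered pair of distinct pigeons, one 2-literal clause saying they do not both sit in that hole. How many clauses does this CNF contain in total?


PHP(23,6): 23 pigeons, 6 holes, 23*6 = 138 variables.
- pigeon clauses: one per pigeon -> 23 clauses
- hole clauses: 6 holes * C(23,2) = 6 * 253 -> 1518 clauses
Total clauses = 23 + 1518 = 1541

1541


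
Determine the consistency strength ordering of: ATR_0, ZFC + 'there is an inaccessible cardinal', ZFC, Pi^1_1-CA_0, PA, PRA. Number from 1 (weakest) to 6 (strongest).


Ordering by consistency strength:
1. PRA
2. PA
3. ATR_0
4. Pi^1_1-CA_0
5. ZFC
6. ZFC + 'there is an inaccessible cardinal'


ATR_0=3, ZFC + 'there is an inaccessible cardinal'=6, ZFC=5, Pi^1_1-CA_0=4, PA=2, PRA=1


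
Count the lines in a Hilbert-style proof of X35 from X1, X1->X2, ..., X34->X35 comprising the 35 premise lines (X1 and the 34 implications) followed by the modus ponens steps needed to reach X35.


We have 35 premise lines: X1 and 34 implications.
Each implication is detached once by MP, giving 34 MP lines.
35 premise lines + 34 MP lines = 69 total lines.

69


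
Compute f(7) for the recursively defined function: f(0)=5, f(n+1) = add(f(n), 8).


f(0) = 5
f(1) = add(f(0), 8) = add(5, 8) = 13
f(2) = add(f(1), 8) = add(13, 8) = 21
f(3) = add(f(2), 8) = add(21, 8) = 29
f(4) = add(f(3), 8) = add(29, 8) = 37
f(5) = add(f(4), 8) = add(37, 8) = 45
f(6) = add(f(5), 8) = add(45, 8) = 53
f(7) = add(f(6), 8) = add(53, 8) = 61


61


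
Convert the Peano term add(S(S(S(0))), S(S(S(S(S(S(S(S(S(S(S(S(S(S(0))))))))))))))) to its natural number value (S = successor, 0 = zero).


add(S^3(0), S^14(0)):
S^3(0) = 3
S^14(0) = 14
3 + 14 = 17

17


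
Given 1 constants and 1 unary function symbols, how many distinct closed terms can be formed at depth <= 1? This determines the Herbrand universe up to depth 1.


Herbrand terms by depth:
Depth 0: 1 constants
Depth 1: 1 new terms (running total: 2)
Total distinct ground terms = 2

2


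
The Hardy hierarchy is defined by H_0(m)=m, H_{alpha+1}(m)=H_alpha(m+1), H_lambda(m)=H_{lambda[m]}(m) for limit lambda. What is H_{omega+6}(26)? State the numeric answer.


H_{omega+6}(26):
Unwind the 6 successor steps: H_{omega+6}(26) = H_omega(26+6) = H_omega(32).
H_omega(m) = H_m(m) = m + m = 2m.
Result = 2 * 32 = 64

64
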